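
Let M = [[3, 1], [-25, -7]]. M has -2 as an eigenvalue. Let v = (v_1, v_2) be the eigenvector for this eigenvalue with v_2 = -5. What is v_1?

1

M + 2I = [[5, 1], [-25, -5]].
Solving (M + 2I)v = 0 gives the eigenspace spanned by (1, -5).
With v_2 = -5, v = (1, -5), so v_1 = 1.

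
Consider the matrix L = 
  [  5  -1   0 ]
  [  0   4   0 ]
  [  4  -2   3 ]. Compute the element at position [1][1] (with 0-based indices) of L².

Characteristic polynomial: s^3 - 12s^2 + 47s - 60 = (s - 5)(s - 4)(s - 3), so the eigenvalues are 3, 4, 5.
s=4: eigenvector (1, 1, 2).
s=5: eigenvector (-1, 0, -2).
s=3: eigenvector (0, 0, 1).
P = [[1, -1, 0], [1, 0, 0], [2, -2, 1]], D = diag(4, 5, 3), P⁻¹ = [[0, 1, 0], [-1, 1, 0], [-2, 0, 1]].
L² = P·diag(16, 25, 9)·P⁻¹ = [[25, -9, 0], [0, 16, 0], [32, -18, 9]].
The requested entry is 16.

16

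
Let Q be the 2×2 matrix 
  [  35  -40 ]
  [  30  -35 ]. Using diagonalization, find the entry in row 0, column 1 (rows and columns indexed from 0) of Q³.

Characteristic polynomial: λ^2 - 25 = (λ - 5)(λ + 5), so the eigenvalues are -5, 5.
λ=-5: eigenvector (1, 1).
λ=5: eigenvector (-4, -3).
P = [[1, -4], [1, -3]], D = diag(-5, 5), P⁻¹ = [[-3, 4], [-1, 1]].
Q³ = P·diag(-125, 125)·P⁻¹ = [[875, -1000], [750, -875]].
The requested entry is -1000.

-1000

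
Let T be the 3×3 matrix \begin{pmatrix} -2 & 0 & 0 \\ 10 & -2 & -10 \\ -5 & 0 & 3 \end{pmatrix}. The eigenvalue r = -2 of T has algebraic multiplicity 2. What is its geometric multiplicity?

T + 2I = [[0, 0, 0], [10, 0, -10], [-5, 0, 5]].
This matrix has rank 1, so its null space has dimension 3 − 1 = 2.

2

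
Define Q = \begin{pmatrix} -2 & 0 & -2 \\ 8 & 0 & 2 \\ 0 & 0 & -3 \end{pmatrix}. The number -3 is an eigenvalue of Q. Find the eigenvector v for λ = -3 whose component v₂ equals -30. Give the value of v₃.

Q + 3I = [[1, 0, -2], [8, 3, 2], [0, 0, 0]].
Solving (Q + 3I)v = 0 gives the eigenspace spanned by (10, -30, 5).
With v₂ = -30, v = (10, -30, 5), so v₃ = 5.

5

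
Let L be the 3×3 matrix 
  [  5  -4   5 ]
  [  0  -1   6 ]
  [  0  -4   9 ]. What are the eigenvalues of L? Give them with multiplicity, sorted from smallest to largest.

Characteristic polynomial: p(s) = s^3 - 13s^2 + 55s - 75 = (s - 5)^2(s - 3).
Roots (with multiplicity): 3, 5, 5.

3, 5, 5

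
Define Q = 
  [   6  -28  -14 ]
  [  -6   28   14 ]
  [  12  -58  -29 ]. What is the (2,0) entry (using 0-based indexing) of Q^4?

2592

Characteristic polynomial: r^3 - 5r^2 - 6r = r(r - 6)(r + 1), so the eigenvalues are -1, 0, 6.
r=6: eigenvector (1, -1, 2).
r=0: eigenvector (0, 1, -2).
r=-1: eigenvector (2, -2, 5).
P = [[1, 0, 2], [-1, 1, -2], [2, -2, 5]], D = diag(6, 0, -1), P⁻¹ = [[1, -4, -2], [1, 1, 0], [0, 2, 1]].
Q⁴ = P·diag(1296, 0, 1)·P⁻¹ = [[1296, -5180, -2590], [-1296, 5180, 2590], [2592, -10358, -5179]].
The requested entry is 2592.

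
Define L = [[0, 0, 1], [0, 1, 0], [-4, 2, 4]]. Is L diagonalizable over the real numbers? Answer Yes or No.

No

Characteristic polynomial: p(μ) = μ^3 - 5μ^2 + 8μ - 4 = (μ - 2)^2(μ - 1).
μ = 2 has algebraic multiplicity 2; rank(L − 2I) = 2, so geometric multiplicity = 1.
Geometric multiplicity < algebraic multiplicity, so L is not diagonalizable.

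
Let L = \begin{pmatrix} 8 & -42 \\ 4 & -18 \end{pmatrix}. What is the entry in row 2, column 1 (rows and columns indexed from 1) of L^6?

-85120

Characteristic polynomial: r^2 + 10r + 24 = (r + 4)(r + 6), so the eigenvalues are -6, -4.
r=-6: eigenvector (3, 1).
r=-4: eigenvector (7, 2).
P = [[3, 7], [1, 2]], D = diag(-6, -4), P⁻¹ = [[-2, 7], [1, -3]].
L⁶ = P·diag(46656, 4096)·P⁻¹ = [[-251264, 893760], [-85120, 302016]].
The requested entry is -85120.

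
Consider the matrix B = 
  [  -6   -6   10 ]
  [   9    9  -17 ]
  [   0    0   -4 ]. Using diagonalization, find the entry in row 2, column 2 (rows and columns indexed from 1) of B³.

81

Characteristic polynomial: μ^3 + μ^2 - 12μ = μ(μ - 3)(μ + 4), so the eigenvalues are -4, 0, 3.
μ=3: eigenvector (-2, 3, 0).
μ=0: eigenvector (-1, 1, 0).
μ=-4: eigenvector (-1, 2, 1).
P = [[-2, -1, -1], [3, 1, 2], [0, 0, 1]], D = diag(3, 0, -4), P⁻¹ = [[1, 1, -1], [-3, -2, 1], [0, 0, 1]].
B³ = P·diag(27, 0, -64)·P⁻¹ = [[-54, -54, 118], [81, 81, -209], [0, 0, -64]].
The requested entry is 81.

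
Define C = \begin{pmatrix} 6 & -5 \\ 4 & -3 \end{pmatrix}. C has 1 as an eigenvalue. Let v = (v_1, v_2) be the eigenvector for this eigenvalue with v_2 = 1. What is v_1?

1

C − 1I = [[5, -5], [4, -4]].
Solving (C − 1I)v = 0 gives the eigenspace spanned by (1, 1).
With v_2 = 1, v = (1, 1), so v_1 = 1.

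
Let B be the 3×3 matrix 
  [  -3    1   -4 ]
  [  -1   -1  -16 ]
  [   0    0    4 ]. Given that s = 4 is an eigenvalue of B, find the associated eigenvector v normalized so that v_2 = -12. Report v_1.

B − 4I = [[-7, 1, -4], [-1, -5, -16], [0, 0, 0]].
Solving (B − 4I)v = 0 gives the eigenspace spanned by (-4, -12, 4).
With v_2 = -12, v = (-4, -12, 4), so v_1 = -4.

-4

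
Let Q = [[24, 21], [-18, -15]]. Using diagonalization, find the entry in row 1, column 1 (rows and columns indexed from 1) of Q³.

Characteristic polynomial: μ^2 - 9μ + 18 = (μ - 6)(μ - 3), so the eigenvalues are 3, 6.
μ=3: eigenvector (-1, 1).
μ=6: eigenvector (7, -6).
P = [[-1, 7], [1, -6]], D = diag(3, 6), P⁻¹ = [[6, 7], [1, 1]].
Q³ = P·diag(27, 216)·P⁻¹ = [[1350, 1323], [-1134, -1107]].
The requested entry is 1350.

1350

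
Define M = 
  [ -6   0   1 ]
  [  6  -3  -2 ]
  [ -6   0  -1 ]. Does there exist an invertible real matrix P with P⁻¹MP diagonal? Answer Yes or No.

Characteristic polynomial: p(λ) = λ^3 + 10λ^2 + 33λ + 36 = (λ + 3)^2(λ + 4).
λ = -3 has algebraic multiplicity 2; rank(M + 3I) = 1, so geometric multiplicity = 2.
Every eigenvalue has geometric = algebraic multiplicity, so M is diagonalizable.

Yes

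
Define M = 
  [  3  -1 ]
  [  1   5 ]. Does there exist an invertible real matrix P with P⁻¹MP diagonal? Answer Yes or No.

Characteristic polynomial: p(μ) = μ^2 - 8μ + 16 = (μ - 4)^2.
μ = 4 has algebraic multiplicity 2; rank(M − 4I) = 1, so geometric multiplicity = 1.
Geometric multiplicity < algebraic multiplicity, so M is not diagonalizable.

No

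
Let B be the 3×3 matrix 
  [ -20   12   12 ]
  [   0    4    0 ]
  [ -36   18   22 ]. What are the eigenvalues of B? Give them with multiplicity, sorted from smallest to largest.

-2, 4, 4

Characteristic polynomial: p(t) = t^3 - 6t^2 + 32 = (t - 4)^2(t + 2).
Roots (with multiplicity): -2, 4, 4.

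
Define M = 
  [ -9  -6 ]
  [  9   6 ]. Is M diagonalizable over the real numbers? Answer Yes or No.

Yes

Characteristic polynomial: p(t) = t^2 + 3t = t(t + 3).
All 2 eigenvalues are distinct, so M is diagonalizable.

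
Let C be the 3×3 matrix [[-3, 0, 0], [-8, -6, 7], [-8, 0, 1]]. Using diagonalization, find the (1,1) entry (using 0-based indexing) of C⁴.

Characteristic polynomial: λ^3 + 8λ^2 + 9λ - 18 = (λ - 1)(λ + 3)(λ + 6), so the eigenvalues are -6, -3, 1.
λ=1: eigenvector (0, 1, 1).
λ=-6: eigenvector (0, 1, 0).
λ=-3: eigenvector (1, 2, 2).
P = [[0, 0, 1], [1, 1, 2], [1, 0, 2]], D = diag(1, -6, -3), P⁻¹ = [[-2, 0, 1], [0, 1, -1], [1, 0, 0]].
C⁴ = P·diag(1, 1296, 81)·P⁻¹ = [[81, 0, 0], [160, 1296, -1295], [160, 0, 1]].
The requested entry is 1296.

1296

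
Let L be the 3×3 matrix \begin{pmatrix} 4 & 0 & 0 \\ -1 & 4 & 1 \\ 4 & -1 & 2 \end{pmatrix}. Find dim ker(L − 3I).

1

L − 3I = [[1, 0, 0], [-1, 1, 1], [4, -1, -1]].
This matrix has rank 2, so its null space has dimension 3 − 2 = 1.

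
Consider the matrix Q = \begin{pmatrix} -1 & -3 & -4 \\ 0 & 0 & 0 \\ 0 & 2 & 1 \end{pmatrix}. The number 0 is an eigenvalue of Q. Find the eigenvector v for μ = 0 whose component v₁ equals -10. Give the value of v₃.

Q = [[-1, -3, -4], [0, 0, 0], [0, 2, 1]].
Solving (Q)v = 0 gives the eigenspace spanned by (-10, -2, 4).
With v₁ = -10, v = (-10, -2, 4), so v₃ = 4.

4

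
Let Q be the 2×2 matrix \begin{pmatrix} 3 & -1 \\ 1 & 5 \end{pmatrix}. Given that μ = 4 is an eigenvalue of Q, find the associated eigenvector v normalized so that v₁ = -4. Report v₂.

Q − 4I = [[-1, -1], [1, 1]].
Solving (Q − 4I)v = 0 gives the eigenspace spanned by (-4, 4).
With v₁ = -4, v = (-4, 4), so v₂ = 4.

4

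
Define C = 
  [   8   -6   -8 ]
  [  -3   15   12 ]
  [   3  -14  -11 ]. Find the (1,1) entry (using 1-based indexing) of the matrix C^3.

Characteristic polynomial: t^3 - 12t^2 + 41t - 30 = (t - 6)(t - 5)(t - 1), so the eigenvalues are 1, 5, 6.
t=6: eigenvector (1, -1, 1).
t=5: eigenvector (-2, 3, -3).
t=1: eigenvector (2, -3, 4).
P = [[1, -2, 2], [-1, 3, -3], [1, -3, 4]], D = diag(6, 5, 1), P⁻¹ = [[3, 2, 0], [1, 2, 1], [0, 1, 1]].
C³ = P·diag(216, 125, 1)·P⁻¹ = [[398, -66, -248], [-273, 315, 372], [273, -314, -371]].
The requested entry is 398.

398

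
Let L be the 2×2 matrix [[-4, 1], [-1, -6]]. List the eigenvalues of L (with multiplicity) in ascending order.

-5, -5

Characteristic polynomial: p(t) = t^2 + 10t + 25 = (t + 5)^2.
Roots (with multiplicity): -5, -5.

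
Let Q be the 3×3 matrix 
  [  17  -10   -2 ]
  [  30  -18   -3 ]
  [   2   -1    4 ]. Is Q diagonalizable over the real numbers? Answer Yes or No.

Characteristic polynomial: p(μ) = μ^3 - 3μ^2 - 9μ + 27 = (μ - 3)^2(μ + 3).
μ = 3 has algebraic multiplicity 2; rank(Q − 3I) = 2, so geometric multiplicity = 1.
Geometric multiplicity < algebraic multiplicity, so Q is not diagonalizable.

No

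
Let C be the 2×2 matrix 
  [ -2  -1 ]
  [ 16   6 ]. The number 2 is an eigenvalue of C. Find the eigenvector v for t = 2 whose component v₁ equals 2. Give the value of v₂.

-8

C − 2I = [[-4, -1], [16, 4]].
Solving (C − 2I)v = 0 gives the eigenspace spanned by (2, -8).
With v₁ = 2, v = (2, -8), so v₂ = -8.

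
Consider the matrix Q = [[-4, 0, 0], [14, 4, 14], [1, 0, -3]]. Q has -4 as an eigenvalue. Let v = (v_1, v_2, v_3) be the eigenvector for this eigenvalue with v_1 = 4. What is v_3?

Q + 4I = [[0, 0, 0], [14, 8, 14], [1, 0, 1]].
Solving (Q + 4I)v = 0 gives the eigenspace spanned by (4, 0, -4).
With v_1 = 4, v = (4, 0, -4), so v_3 = -4.

-4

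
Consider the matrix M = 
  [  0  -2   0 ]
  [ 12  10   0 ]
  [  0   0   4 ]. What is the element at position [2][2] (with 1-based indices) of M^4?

3376

Characteristic polynomial: λ^3 - 14λ^2 + 64λ - 96 = (λ - 6)(λ - 4)^2, so the eigenvalues are 4, 4, 6.
λ=4: eigenvector (1, -2, 0).
λ=6: eigenvector (-1, 3, 0).
λ=4: eigenvector (0, 0, 1).
P = [[1, -1, 0], [-2, 3, 0], [0, 0, 1]], D = diag(4, 6, 4), P⁻¹ = [[3, 1, 0], [2, 1, 0], [0, 0, 1]].
M⁴ = P·diag(256, 1296, 256)·P⁻¹ = [[-1824, -1040, 0], [6240, 3376, 0], [0, 0, 256]].
The requested entry is 3376.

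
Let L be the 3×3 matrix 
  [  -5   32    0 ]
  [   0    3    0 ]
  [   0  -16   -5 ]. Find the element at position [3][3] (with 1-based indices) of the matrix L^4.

625

Characteristic polynomial: r^3 + 7r^2 - 5r - 75 = (r - 3)(r + 5)^2, so the eigenvalues are -5, -5, 3.
r=-5: eigenvector (1, 0, 0).
r=3: eigenvector (4, 1, -2).
r=-5: eigenvector (-2, 0, 1).
P = [[1, 4, -2], [0, 1, 0], [0, -2, 1]], D = diag(-5, 3, -5), P⁻¹ = [[1, 0, 2], [0, 1, 0], [0, 2, 1]].
L⁴ = P·diag(625, 81, 625)·P⁻¹ = [[625, -2176, 0], [0, 81, 0], [0, 1088, 625]].
The requested entry is 625.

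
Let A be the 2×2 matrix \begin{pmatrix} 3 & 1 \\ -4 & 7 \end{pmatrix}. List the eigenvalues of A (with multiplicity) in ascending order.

Characteristic polynomial: p(r) = r^2 - 10r + 25 = (r - 5)^2.
Roots (with multiplicity): 5, 5.

5, 5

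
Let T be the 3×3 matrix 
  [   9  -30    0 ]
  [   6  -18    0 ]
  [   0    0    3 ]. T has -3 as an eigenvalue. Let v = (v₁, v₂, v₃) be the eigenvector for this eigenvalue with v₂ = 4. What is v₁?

10

T + 3I = [[12, -30, 0], [6, -15, 0], [0, 0, 6]].
Solving (T + 3I)v = 0 gives the eigenspace spanned by (10, 4, 0).
With v₂ = 4, v = (10, 4, 0), so v₁ = 10.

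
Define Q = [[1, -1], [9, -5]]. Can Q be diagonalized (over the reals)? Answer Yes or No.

No

Characteristic polynomial: p(λ) = λ^2 + 4λ + 4 = (λ + 2)^2.
λ = -2 has algebraic multiplicity 2; rank(Q + 2I) = 1, so geometric multiplicity = 1.
Geometric multiplicity < algebraic multiplicity, so Q is not diagonalizable.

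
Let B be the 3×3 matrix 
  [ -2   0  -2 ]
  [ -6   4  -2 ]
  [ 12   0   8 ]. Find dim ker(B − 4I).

2

B − 4I = [[-6, 0, -2], [-6, 0, -2], [12, 0, 4]].
This matrix has rank 1, so its null space has dimension 3 − 1 = 2.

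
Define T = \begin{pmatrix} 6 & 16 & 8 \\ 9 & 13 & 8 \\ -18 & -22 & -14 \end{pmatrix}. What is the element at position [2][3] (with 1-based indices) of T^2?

Characteristic polynomial: r^3 - 5r^2 - 12r + 36 = (r - 6)(r - 2)(r + 3), so the eigenvalues are -3, 2, 6.
r=6: eigenvector (1, 1, -2).
r=-3: eigenvector (0, -1, 2).
r=2: eigenvector (-2, -2, 5).
P = [[1, 0, -2], [1, -1, -2], [-2, 2, 5]], D = diag(6, -3, 2), P⁻¹ = [[1, 4, 2], [1, -1, 0], [0, 2, 1]].
T² = P·diag(36, 9, 4)·P⁻¹ = [[36, 128, 64], [27, 137, 64], [-54, -266, -124]].
The requested entry is 64.

64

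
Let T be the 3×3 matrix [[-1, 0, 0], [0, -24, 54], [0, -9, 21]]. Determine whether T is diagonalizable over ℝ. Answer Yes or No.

Yes

Characteristic polynomial: p(μ) = μ^3 + 4μ^2 - 15μ - 18 = (μ - 3)(μ + 1)(μ + 6).
All 3 eigenvalues are distinct, so T is diagonalizable.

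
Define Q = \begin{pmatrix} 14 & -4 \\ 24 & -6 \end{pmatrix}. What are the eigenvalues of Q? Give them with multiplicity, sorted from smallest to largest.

Characteristic polynomial: p(s) = s^2 - 8s + 12 = (s - 6)(s - 2).
Roots (with multiplicity): 2, 6.

2, 6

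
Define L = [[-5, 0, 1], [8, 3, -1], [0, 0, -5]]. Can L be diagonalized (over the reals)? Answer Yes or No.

No

Characteristic polynomial: p(t) = t^3 + 7t^2 - 5t - 75 = (t - 3)(t + 5)^2.
t = -5 has algebraic multiplicity 2; rank(L + 5I) = 2, so geometric multiplicity = 1.
Geometric multiplicity < algebraic multiplicity, so L is not diagonalizable.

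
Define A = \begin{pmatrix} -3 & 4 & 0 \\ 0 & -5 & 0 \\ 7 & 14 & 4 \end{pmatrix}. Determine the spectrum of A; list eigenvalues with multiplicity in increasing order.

Characteristic polynomial: p(μ) = μ^3 + 4μ^2 - 17μ - 60 = (μ - 4)(μ + 3)(μ + 5).
Roots (with multiplicity): -5, -3, 4.

-5, -3, 4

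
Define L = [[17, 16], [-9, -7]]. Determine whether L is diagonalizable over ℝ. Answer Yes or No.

Characteristic polynomial: p(r) = r^2 - 10r + 25 = (r - 5)^2.
r = 5 has algebraic multiplicity 2; rank(L − 5I) = 1, so geometric multiplicity = 1.
Geometric multiplicity < algebraic multiplicity, so L is not diagonalizable.

No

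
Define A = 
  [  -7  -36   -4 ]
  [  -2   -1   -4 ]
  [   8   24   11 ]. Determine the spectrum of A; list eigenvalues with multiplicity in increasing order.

-5, 3, 5

Characteristic polynomial: p(s) = s^3 - 3s^2 - 25s + 75 = (s - 5)(s - 3)(s + 5).
Roots (with multiplicity): -5, 3, 5.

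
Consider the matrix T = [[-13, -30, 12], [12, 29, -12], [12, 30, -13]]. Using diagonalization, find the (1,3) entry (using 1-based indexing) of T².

Characteristic polynomial: r^3 - 3r^2 - 9r - 5 = (r - 5)(r + 1)^2, so the eigenvalues are -1, -1, 5.
r=-1: eigenvector (3, -2, -2).
r=-1: eigenvector (1, 0, 1).
r=5: eigenvector (-1, 1, 1).
P = [[3, 1, -1], [-2, 0, 1], [-2, 1, 1]], D = diag(-1, -1, 5), P⁻¹ = [[1, 2, -1], [0, -1, 1], [2, 5, -2]].
T² = P·diag(1, 1, 25)·P⁻¹ = [[-47, -120, 48], [48, 121, -48], [48, 120, -47]].
The requested entry is 48.

48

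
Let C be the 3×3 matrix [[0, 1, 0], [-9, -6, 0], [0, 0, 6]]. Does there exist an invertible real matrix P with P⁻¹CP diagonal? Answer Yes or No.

Characteristic polynomial: p(λ) = λ^3 - 27λ - 54 = (λ - 6)(λ + 3)^2.
λ = -3 has algebraic multiplicity 2; rank(C + 3I) = 2, so geometric multiplicity = 1.
Geometric multiplicity < algebraic multiplicity, so C is not diagonalizable.

No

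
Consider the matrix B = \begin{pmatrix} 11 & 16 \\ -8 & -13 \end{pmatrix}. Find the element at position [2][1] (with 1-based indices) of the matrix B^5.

-3368

Characteristic polynomial: λ^2 + 2λ - 15 = (λ - 3)(λ + 5), so the eigenvalues are -5, 3.
λ=3: eigenvector (-2, 1).
λ=-5: eigenvector (-1, 1).
P = [[-2, -1], [1, 1]], D = diag(3, -5), P⁻¹ = [[-1, -1], [1, 2]].
B⁵ = P·diag(243, -3125)·P⁻¹ = [[3611, 6736], [-3368, -6493]].
The requested entry is -3368.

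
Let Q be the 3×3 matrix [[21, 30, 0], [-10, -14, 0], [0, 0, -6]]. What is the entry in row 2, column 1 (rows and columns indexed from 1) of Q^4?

-2590

Characteristic polynomial: λ^3 - λ^2 - 36λ + 36 = (λ - 6)(λ - 1)(λ + 6), so the eigenvalues are -6, 1, 6.
λ=1: eigenvector (-3, 2, 0).
λ=6: eigenvector (-2, 1, 0).
λ=-6: eigenvector (0, 0, 1).
P = [[-3, -2, 0], [2, 1, 0], [0, 0, 1]], D = diag(1, 6, -6), P⁻¹ = [[1, 2, 0], [-2, -3, 0], [0, 0, 1]].
Q⁴ = P·diag(1, 1296, 1296)·P⁻¹ = [[5181, 7770, 0], [-2590, -3884, 0], [0, 0, 1296]].
The requested entry is -2590.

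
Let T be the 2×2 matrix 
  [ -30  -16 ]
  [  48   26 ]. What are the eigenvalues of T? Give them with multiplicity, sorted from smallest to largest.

-6, 2

Characteristic polynomial: p(r) = r^2 + 4r - 12 = (r - 2)(r + 6).
Roots (with multiplicity): -6, 2.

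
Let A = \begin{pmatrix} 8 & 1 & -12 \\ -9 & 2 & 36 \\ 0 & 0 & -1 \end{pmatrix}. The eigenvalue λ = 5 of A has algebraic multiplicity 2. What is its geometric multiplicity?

1

A − 5I = [[3, 1, -12], [-9, -3, 36], [0, 0, -6]].
This matrix has rank 2, so its null space has dimension 3 − 2 = 1.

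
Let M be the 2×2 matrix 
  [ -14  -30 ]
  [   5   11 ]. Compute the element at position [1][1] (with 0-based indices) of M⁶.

-8189

Characteristic polynomial: μ^2 + 3μ - 4 = (μ - 1)(μ + 4), so the eigenvalues are -4, 1.
μ=1: eigenvector (-2, 1).
μ=-4: eigenvector (3, -1).
P = [[-2, 3], [1, -1]], D = diag(1, -4), P⁻¹ = [[1, 3], [1, 2]].
M⁶ = P·diag(1, 4096)·P⁻¹ = [[12286, 24570], [-4095, -8189]].
The requested entry is -8189.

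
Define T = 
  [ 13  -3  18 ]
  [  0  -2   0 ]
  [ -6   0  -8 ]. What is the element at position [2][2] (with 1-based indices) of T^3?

Characteristic polynomial: λ^3 - 3λ^2 - 6λ + 8 = (λ - 4)(λ - 1)(λ + 2), so the eigenvalues are -2, 1, 4.
λ=1: eigenvector (-3, 0, 2).
λ=-2: eigenvector (-1, 1, 1).
λ=4: eigenvector (-2, 0, 1).
P = [[-3, -1, -2], [0, 1, 0], [2, 1, 1]], D = diag(1, -2, 4), P⁻¹ = [[1, -1, 2], [0, 1, 0], [-2, 1, -3]].
T³ = P·diag(1, -8, 64)·P⁻¹ = [[253, -117, 378], [0, -8, 0], [-126, 54, -188]].
The requested entry is -8.

-8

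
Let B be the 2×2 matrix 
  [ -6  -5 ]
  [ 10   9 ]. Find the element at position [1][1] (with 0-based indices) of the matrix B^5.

2049

Characteristic polynomial: μ^2 - 3μ - 4 = (μ - 4)(μ + 1), so the eigenvalues are -1, 4.
μ=-1: eigenvector (1, -1).
μ=4: eigenvector (-1, 2).
P = [[1, -1], [-1, 2]], D = diag(-1, 4), P⁻¹ = [[2, 1], [1, 1]].
B⁵ = P·diag(-1, 1024)·P⁻¹ = [[-1026, -1025], [2050, 2049]].
The requested entry is 2049.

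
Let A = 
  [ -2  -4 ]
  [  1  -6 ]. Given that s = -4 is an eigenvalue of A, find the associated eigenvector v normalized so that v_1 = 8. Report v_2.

4

A + 4I = [[2, -4], [1, -2]].
Solving (A + 4I)v = 0 gives the eigenspace spanned by (8, 4).
With v_1 = 8, v = (8, 4), so v_2 = 4.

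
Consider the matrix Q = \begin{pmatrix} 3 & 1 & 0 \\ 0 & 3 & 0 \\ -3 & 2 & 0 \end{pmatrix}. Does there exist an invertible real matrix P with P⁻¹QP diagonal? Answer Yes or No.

No

Characteristic polynomial: p(λ) = λ^3 - 6λ^2 + 9λ = λ(λ - 3)^2.
λ = 3 has algebraic multiplicity 2; rank(Q − 3I) = 2, so geometric multiplicity = 1.
Geometric multiplicity < algebraic multiplicity, so Q is not diagonalizable.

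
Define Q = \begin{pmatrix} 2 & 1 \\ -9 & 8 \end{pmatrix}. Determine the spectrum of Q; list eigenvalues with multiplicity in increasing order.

Characteristic polynomial: p(t) = t^2 - 10t + 25 = (t - 5)^2.
Roots (with multiplicity): 5, 5.

5, 5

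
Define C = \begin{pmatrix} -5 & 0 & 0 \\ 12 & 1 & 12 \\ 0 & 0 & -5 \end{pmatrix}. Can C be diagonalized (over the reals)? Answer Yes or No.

Yes

Characteristic polynomial: p(r) = r^3 + 9r^2 + 15r - 25 = (r - 1)(r + 5)^2.
r = -5 has algebraic multiplicity 2; rank(C + 5I) = 1, so geometric multiplicity = 2.
Every eigenvalue has geometric = algebraic multiplicity, so C is diagonalizable.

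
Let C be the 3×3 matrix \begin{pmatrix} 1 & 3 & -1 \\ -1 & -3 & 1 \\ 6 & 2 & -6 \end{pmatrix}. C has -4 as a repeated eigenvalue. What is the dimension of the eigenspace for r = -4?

C + 4I = [[5, 3, -1], [-1, 1, 1], [6, 2, -2]].
This matrix has rank 2, so its null space has dimension 3 − 2 = 1.

1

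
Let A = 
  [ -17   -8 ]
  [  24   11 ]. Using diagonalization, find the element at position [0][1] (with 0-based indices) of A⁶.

Characteristic polynomial: r^2 + 6r + 5 = (r + 1)(r + 5), so the eigenvalues are -5, -1.
r=-5: eigenvector (-2, 3).
r=-1: eigenvector (1, -2).
P = [[-2, 1], [3, -2]], D = diag(-5, -1), P⁻¹ = [[-2, -1], [-3, -2]].
A⁶ = P·diag(15625, 1)·P⁻¹ = [[62497, 31248], [-93744, -46871]].
The requested entry is 31248.

31248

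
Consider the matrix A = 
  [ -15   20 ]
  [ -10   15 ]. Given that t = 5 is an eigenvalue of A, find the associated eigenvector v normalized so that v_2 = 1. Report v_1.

1

A − 5I = [[-20, 20], [-10, 10]].
Solving (A − 5I)v = 0 gives the eigenspace spanned by (1, 1).
With v_2 = 1, v = (1, 1), so v_1 = 1.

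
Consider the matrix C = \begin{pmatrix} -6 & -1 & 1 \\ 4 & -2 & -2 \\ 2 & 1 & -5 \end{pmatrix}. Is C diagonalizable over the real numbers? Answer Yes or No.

Characteristic polynomial: p(s) = s^3 + 13s^2 + 56s + 80 = (s + 4)^2(s + 5).
s = -4 has algebraic multiplicity 2; rank(C + 4I) = 1, so geometric multiplicity = 2.
Every eigenvalue has geometric = algebraic multiplicity, so C is diagonalizable.

Yes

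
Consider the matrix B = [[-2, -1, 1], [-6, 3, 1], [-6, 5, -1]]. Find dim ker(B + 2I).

1

B + 2I = [[0, -1, 1], [-6, 5, 1], [-6, 5, 1]].
This matrix has rank 2, so its null space has dimension 3 − 2 = 1.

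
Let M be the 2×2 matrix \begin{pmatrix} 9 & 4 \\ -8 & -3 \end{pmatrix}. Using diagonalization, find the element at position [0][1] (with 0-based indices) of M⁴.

624

Characteristic polynomial: s^2 - 6s + 5 = (s - 5)(s - 1), so the eigenvalues are 1, 5.
s=1: eigenvector (-1, 2).
s=5: eigenvector (1, -1).
P = [[-1, 1], [2, -1]], D = diag(1, 5), P⁻¹ = [[1, 1], [2, 1]].
M⁴ = P·diag(1, 625)·P⁻¹ = [[1249, 624], [-1248, -623]].
The requested entry is 624.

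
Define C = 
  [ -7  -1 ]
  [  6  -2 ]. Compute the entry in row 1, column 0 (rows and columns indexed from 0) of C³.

366

Characteristic polynomial: t^2 + 9t + 20 = (t + 4)(t + 5), so the eigenvalues are -5, -4.
t=-4: eigenvector (1, -3).
t=-5: eigenvector (1, -2).
P = [[1, 1], [-3, -2]], D = diag(-4, -5), P⁻¹ = [[-2, -1], [3, 1]].
C³ = P·diag(-64, -125)·P⁻¹ = [[-247, -61], [366, 58]].
The requested entry is 366.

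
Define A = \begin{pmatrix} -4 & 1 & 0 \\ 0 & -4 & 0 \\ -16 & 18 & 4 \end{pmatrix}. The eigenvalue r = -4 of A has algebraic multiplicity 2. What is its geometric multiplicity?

A + 4I = [[0, 1, 0], [0, 0, 0], [-16, 18, 8]].
This matrix has rank 2, so its null space has dimension 3 − 2 = 1.

1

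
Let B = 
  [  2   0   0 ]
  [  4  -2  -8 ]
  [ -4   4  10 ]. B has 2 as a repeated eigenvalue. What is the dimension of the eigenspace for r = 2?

2

B − 2I = [[0, 0, 0], [4, -4, -8], [-4, 4, 8]].
This matrix has rank 1, so its null space has dimension 3 − 1 = 2.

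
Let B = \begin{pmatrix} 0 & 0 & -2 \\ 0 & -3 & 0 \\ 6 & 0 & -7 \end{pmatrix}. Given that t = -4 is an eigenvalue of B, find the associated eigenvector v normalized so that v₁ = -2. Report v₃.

B + 4I = [[4, 0, -2], [0, 1, 0], [6, 0, -3]].
Solving (B + 4I)v = 0 gives the eigenspace spanned by (-2, 0, -4).
With v₁ = -2, v = (-2, 0, -4), so v₃ = -4.

-4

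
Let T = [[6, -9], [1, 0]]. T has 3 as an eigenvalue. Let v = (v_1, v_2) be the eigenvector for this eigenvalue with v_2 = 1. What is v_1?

T − 3I = [[3, -9], [1, -3]].
Solving (T − 3I)v = 0 gives the eigenspace spanned by (3, 1).
With v_2 = 1, v = (3, 1), so v_1 = 3.

3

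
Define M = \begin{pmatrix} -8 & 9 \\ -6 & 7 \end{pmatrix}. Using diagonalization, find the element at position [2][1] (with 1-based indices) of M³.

-18

Characteristic polynomial: s^2 + s - 2 = (s - 1)(s + 2), so the eigenvalues are -2, 1.
s=1: eigenvector (1, 1).
s=-2: eigenvector (3, 2).
P = [[1, 3], [1, 2]], D = diag(1, -2), P⁻¹ = [[-2, 3], [1, -1]].
M³ = P·diag(1, -8)·P⁻¹ = [[-26, 27], [-18, 19]].
The requested entry is -18.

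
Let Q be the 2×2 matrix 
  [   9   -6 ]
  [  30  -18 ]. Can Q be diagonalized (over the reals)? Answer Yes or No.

Characteristic polynomial: p(μ) = μ^2 + 9μ + 18 = (μ + 3)(μ + 6).
All 2 eigenvalues are distinct, so Q is diagonalizable.

Yes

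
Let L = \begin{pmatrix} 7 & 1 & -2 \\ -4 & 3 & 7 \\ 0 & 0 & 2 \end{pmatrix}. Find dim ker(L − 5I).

1

L − 5I = [[2, 1, -2], [-4, -2, 7], [0, 0, -3]].
This matrix has rank 2, so its null space has dimension 3 − 2 = 1.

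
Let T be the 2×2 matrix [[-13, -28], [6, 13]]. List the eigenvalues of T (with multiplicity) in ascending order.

-1, 1

Characteristic polynomial: p(r) = r^2 - 1 = (r - 1)(r + 1).
Roots (with multiplicity): -1, 1.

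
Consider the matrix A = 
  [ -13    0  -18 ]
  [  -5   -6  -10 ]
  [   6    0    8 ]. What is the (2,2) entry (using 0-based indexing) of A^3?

Characteristic polynomial: μ^3 + 11μ^2 + 34μ + 24 = (μ + 1)(μ + 4)(μ + 6), so the eigenvalues are -6, -4, -1.
μ=-1: eigenvector (-3, -1, 2).
μ=-6: eigenvector (0, 1, 0).
μ=-4: eigenvector (-2, 0, 1).
P = [[-3, 0, -2], [-1, 1, 0], [2, 0, 1]], D = diag(-1, -6, -4), P⁻¹ = [[1, 0, 2], [1, 1, 2], [-2, 0, -3]].
A³ = P·diag(-1, -216, -64)·P⁻¹ = [[-253, 0, -378], [-215, -216, -430], [126, 0, 188]].
The requested entry is 188.

188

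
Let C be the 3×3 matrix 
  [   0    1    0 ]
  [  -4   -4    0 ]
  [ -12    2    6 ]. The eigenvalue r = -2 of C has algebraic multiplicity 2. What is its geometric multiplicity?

C + 2I = [[2, 1, 0], [-4, -2, 0], [-12, 2, 8]].
This matrix has rank 2, so its null space has dimension 3 − 2 = 1.

1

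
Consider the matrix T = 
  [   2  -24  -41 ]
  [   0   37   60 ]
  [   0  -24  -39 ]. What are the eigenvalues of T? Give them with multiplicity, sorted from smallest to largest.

Characteristic polynomial: p(λ) = λ^3 - 7λ + 6 = (λ - 2)(λ - 1)(λ + 3).
Roots (with multiplicity): -3, 1, 2.

-3, 1, 2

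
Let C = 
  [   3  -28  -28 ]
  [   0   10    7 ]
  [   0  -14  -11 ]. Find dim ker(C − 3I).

2

C − 3I = [[0, -28, -28], [0, 7, 7], [0, -14, -14]].
This matrix has rank 1, so its null space has dimension 3 − 1 = 2.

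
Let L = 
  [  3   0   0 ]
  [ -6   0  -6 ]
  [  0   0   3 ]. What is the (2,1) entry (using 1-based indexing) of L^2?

Characteristic polynomial: μ^3 - 6μ^2 + 9μ = μ(μ - 3)^2, so the eigenvalues are 0, 3, 3.
μ=3: eigenvector (1, 0, -1).
μ=3: eigenvector (0, -2, 1).
μ=0: eigenvector (0, 1, 0).
P = [[1, 0, 0], [0, -2, 1], [-1, 1, 0]], D = diag(3, 3, 0), P⁻¹ = [[1, 0, 0], [1, 0, 1], [2, 1, 2]].
L² = P·diag(9, 9, 0)·P⁻¹ = [[9, 0, 0], [-18, 0, -18], [0, 0, 9]].
The requested entry is -18.

-18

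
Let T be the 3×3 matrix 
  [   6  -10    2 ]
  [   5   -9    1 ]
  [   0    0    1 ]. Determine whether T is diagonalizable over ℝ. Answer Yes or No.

No

Characteristic polynomial: p(s) = s^3 + 2s^2 - 7s + 4 = (s - 1)^2(s + 4).
s = 1 has algebraic multiplicity 2; rank(T − 1I) = 2, so geometric multiplicity = 1.
Geometric multiplicity < algebraic multiplicity, so T is not diagonalizable.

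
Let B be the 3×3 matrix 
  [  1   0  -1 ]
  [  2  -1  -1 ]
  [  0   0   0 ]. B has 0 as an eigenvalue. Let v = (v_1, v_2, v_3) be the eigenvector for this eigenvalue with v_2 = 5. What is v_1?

5

B = [[1, 0, -1], [2, -1, -1], [0, 0, 0]].
Solving (B)v = 0 gives the eigenspace spanned by (5, 5, 5).
With v_2 = 5, v = (5, 5, 5), so v_1 = 5.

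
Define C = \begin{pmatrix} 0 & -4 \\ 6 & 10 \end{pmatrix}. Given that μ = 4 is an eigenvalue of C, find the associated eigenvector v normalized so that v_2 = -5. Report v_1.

5

C − 4I = [[-4, -4], [6, 6]].
Solving (C − 4I)v = 0 gives the eigenspace spanned by (5, -5).
With v_2 = -5, v = (5, -5), so v_1 = 5.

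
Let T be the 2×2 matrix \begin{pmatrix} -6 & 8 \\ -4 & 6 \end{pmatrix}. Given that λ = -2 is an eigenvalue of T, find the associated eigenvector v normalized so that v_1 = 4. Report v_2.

T + 2I = [[-4, 8], [-4, 8]].
Solving (T + 2I)v = 0 gives the eigenspace spanned by (4, 2).
With v_1 = 4, v = (4, 2), so v_2 = 2.

2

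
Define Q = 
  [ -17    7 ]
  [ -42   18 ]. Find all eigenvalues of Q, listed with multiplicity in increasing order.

Characteristic polynomial: p(λ) = λ^2 - λ - 12 = (λ - 4)(λ + 3).
Roots (with multiplicity): -3, 4.

-3, 4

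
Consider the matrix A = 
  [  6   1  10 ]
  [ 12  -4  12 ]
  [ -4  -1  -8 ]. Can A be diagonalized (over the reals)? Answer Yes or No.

Characteristic polynomial: p(s) = s^3 + 6s^2 - 32 = (s - 2)(s + 4)^2.
s = -4 has algebraic multiplicity 2; rank(A + 4I) = 2, so geometric multiplicity = 1.
Geometric multiplicity < algebraic multiplicity, so A is not diagonalizable.

No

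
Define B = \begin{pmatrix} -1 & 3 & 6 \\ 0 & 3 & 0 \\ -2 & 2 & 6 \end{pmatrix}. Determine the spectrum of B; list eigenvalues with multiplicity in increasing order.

2, 3, 3

Characteristic polynomial: p(μ) = μ^3 - 8μ^2 + 21μ - 18 = (μ - 3)^2(μ - 2).
Roots (with multiplicity): 2, 3, 3.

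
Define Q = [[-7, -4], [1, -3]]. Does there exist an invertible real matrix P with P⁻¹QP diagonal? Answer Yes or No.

No

Characteristic polynomial: p(s) = s^2 + 10s + 25 = (s + 5)^2.
s = -5 has algebraic multiplicity 2; rank(Q + 5I) = 1, so geometric multiplicity = 1.
Geometric multiplicity < algebraic multiplicity, so Q is not diagonalizable.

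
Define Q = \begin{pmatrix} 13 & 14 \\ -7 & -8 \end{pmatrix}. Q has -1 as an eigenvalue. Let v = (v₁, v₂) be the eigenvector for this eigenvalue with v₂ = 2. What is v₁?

Q + 1I = [[14, 14], [-7, -7]].
Solving (Q + 1I)v = 0 gives the eigenspace spanned by (-2, 2).
With v₂ = 2, v = (-2, 2), so v₁ = -2.

-2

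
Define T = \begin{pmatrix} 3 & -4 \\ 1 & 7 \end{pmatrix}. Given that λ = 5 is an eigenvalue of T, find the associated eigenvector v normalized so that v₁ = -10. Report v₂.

5

T − 5I = [[-2, -4], [1, 2]].
Solving (T − 5I)v = 0 gives the eigenspace spanned by (-10, 5).
With v₁ = -10, v = (-10, 5), so v₂ = 5.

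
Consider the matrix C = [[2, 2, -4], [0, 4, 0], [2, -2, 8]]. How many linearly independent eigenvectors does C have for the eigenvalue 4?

C − 4I = [[-2, 2, -4], [0, 0, 0], [2, -2, 4]].
This matrix has rank 1, so its null space has dimension 3 − 1 = 2.

2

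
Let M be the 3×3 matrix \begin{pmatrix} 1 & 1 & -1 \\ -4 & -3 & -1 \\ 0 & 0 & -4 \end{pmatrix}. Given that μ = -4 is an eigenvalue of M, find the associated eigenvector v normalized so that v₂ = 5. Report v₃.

5

M + 4I = [[5, 1, -1], [-4, 1, -1], [0, 0, 0]].
Solving (M + 4I)v = 0 gives the eigenspace spanned by (0, 5, 5).
With v₂ = 5, v = (0, 5, 5), so v₃ = 5.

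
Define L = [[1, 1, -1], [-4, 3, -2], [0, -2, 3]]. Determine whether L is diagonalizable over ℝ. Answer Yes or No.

Characteristic polynomial: p(μ) = μ^3 - 7μ^2 + 15μ - 9 = (μ - 3)^2(μ - 1).
μ = 3 has algebraic multiplicity 2; rank(L − 3I) = 2, so geometric multiplicity = 1.
Geometric multiplicity < algebraic multiplicity, so L is not diagonalizable.

No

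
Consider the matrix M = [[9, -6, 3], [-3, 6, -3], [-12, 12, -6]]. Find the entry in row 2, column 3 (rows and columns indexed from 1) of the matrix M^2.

-9

Characteristic polynomial: r^3 - 9r^2 + 18r = r(r - 6)(r - 3), so the eigenvalues are 0, 3, 6.
r=0: eigenvector (0, -1, -2).
r=6: eigenvector (1, 0, -1).
r=3: eigenvector (1, 1, 0).
P = [[0, 1, 1], [-1, 0, 1], [-2, -1, 0]], D = diag(0, 6, 3), P⁻¹ = [[-1, 1, -1], [2, -2, 1], [-1, 2, -1]].
M² = P·diag(0, 36, 9)·P⁻¹ = [[63, -54, 27], [-9, 18, -9], [-72, 72, -36]].
The requested entry is -9.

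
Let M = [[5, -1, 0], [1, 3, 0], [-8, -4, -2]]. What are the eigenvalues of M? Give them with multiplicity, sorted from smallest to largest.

-2, 4, 4

Characteristic polynomial: p(r) = r^3 - 6r^2 + 32 = (r - 4)^2(r + 2).
Roots (with multiplicity): -2, 4, 4.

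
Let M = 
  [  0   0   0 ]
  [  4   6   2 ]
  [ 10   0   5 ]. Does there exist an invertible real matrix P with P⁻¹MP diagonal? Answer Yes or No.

Characteristic polynomial: p(μ) = μ^3 - 11μ^2 + 30μ = μ(μ - 6)(μ - 5).
All 3 eigenvalues are distinct, so M is diagonalizable.

Yes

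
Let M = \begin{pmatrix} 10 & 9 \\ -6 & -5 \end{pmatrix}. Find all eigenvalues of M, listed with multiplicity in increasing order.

Characteristic polynomial: p(μ) = μ^2 - 5μ + 4 = (μ - 4)(μ - 1).
Roots (with multiplicity): 1, 4.

1, 4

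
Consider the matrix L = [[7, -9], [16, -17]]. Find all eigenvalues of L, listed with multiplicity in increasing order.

Characteristic polynomial: p(t) = t^2 + 10t + 25 = (t + 5)^2.
Roots (with multiplicity): -5, -5.

-5, -5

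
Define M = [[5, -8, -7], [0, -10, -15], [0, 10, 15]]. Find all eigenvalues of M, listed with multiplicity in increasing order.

0, 5, 5

Characteristic polynomial: p(t) = t^3 - 10t^2 + 25t = t(t - 5)^2.
Roots (with multiplicity): 0, 5, 5.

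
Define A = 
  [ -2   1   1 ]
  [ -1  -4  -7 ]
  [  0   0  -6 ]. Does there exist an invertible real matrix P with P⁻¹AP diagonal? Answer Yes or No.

Characteristic polynomial: p(t) = t^3 + 12t^2 + 45t + 54 = (t + 3)^2(t + 6).
t = -3 has algebraic multiplicity 2; rank(A + 3I) = 2, so geometric multiplicity = 1.
Geometric multiplicity < algebraic multiplicity, so A is not diagonalizable.

No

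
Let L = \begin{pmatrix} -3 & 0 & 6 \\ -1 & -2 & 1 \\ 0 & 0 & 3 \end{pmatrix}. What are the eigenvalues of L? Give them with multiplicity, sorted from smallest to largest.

-3, -2, 3

Characteristic polynomial: p(t) = t^3 + 2t^2 - 9t - 18 = (t - 3)(t + 2)(t + 3).
Roots (with multiplicity): -3, -2, 3.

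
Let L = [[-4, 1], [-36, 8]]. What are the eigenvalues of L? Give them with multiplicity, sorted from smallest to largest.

2, 2

Characteristic polynomial: p(r) = r^2 - 4r + 4 = (r - 2)^2.
Roots (with multiplicity): 2, 2.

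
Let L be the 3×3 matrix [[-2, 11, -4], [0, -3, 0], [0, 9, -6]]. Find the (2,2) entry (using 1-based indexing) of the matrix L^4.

Characteristic polynomial: r^3 + 11r^2 + 36r + 36 = (r + 2)(r + 3)(r + 6), so the eigenvalues are -6, -3, -2.
r=-2: eigenvector (1, 0, 0).
r=-3: eigenvector (1, 1, 3).
r=-6: eigenvector (1, 0, 1).
P = [[1, 1, 1], [0, 1, 0], [0, 3, 1]], D = diag(-2, -3, -6), P⁻¹ = [[1, 2, -1], [0, 1, 0], [0, -3, 1]].
L⁴ = P·diag(16, 81, 1296)·P⁻¹ = [[16, -3775, 1280], [0, 81, 0], [0, -3645, 1296]].
The requested entry is 81.

81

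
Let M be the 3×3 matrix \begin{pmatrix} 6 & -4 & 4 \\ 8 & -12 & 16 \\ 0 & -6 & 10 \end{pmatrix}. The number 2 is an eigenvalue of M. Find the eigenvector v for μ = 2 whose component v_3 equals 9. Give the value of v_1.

M − 2I = [[4, -4, 4], [8, -14, 16], [0, -6, 8]].
Solving (M − 2I)v = 0 gives the eigenspace spanned by (3, 12, 9).
With v_3 = 9, v = (3, 12, 9), so v_1 = 3.

3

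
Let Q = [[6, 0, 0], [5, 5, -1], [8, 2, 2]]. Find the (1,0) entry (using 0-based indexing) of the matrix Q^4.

2255

Characteristic polynomial: μ^3 - 13μ^2 + 54μ - 72 = (μ - 6)(μ - 4)(μ - 3), so the eigenvalues are 3, 4, 6.
μ=4: eigenvector (0, 1, 1).
μ=6: eigenvector (1, 2, 3).
μ=3: eigenvector (0, 1, 2).
P = [[0, 1, 0], [1, 2, 1], [1, 3, 2]], D = diag(4, 6, 3), P⁻¹ = [[-1, 2, -1], [1, 0, 0], [-1, -1, 1]].
Q⁴ = P·diag(256, 1296, 81)·P⁻¹ = [[1296, 0, 0], [2255, 431, -175], [3470, 350, -94]].
The requested entry is 2255.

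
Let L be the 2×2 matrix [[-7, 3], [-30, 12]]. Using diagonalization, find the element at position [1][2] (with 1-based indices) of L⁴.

195

Characteristic polynomial: μ^2 - 5μ + 6 = (μ - 3)(μ - 2), so the eigenvalues are 2, 3.
μ=2: eigenvector (1, 3).
μ=3: eigenvector (3, 10).
P = [[1, 3], [3, 10]], D = diag(2, 3), P⁻¹ = [[10, -3], [-3, 1]].
L⁴ = P·diag(16, 81)·P⁻¹ = [[-569, 195], [-1950, 666]].
The requested entry is 195.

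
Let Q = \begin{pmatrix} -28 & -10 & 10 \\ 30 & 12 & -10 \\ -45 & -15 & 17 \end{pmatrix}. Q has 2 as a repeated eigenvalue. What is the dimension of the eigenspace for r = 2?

Q − 2I = [[-30, -10, 10], [30, 10, -10], [-45, -15, 15]].
This matrix has rank 1, so its null space has dimension 3 − 1 = 2.

2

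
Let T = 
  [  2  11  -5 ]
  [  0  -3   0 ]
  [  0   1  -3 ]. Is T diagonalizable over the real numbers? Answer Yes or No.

Characteristic polynomial: p(λ) = λ^3 + 4λ^2 - 3λ - 18 = (λ - 2)(λ + 3)^2.
λ = -3 has algebraic multiplicity 2; rank(T + 3I) = 2, so geometric multiplicity = 1.
Geometric multiplicity < algebraic multiplicity, so T is not diagonalizable.

No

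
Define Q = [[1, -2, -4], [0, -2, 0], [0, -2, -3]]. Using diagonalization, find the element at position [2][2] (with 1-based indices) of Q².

Characteristic polynomial: λ^3 + 4λ^2 + λ - 6 = (λ - 1)(λ + 2)(λ + 3), so the eigenvalues are -3, -2, 1.
λ=1: eigenvector (1, 0, 0).
λ=-3: eigenvector (1, 0, 1).
λ=-2: eigenvector (-2, 1, -2).
P = [[1, 1, -2], [0, 0, 1], [0, 1, -2]], D = diag(1, -3, -2), P⁻¹ = [[1, 0, -1], [0, 2, 1], [0, 1, 0]].
Q² = P·diag(1, 9, 4)·P⁻¹ = [[1, 10, 8], [0, 4, 0], [0, 10, 9]].
The requested entry is 4.

4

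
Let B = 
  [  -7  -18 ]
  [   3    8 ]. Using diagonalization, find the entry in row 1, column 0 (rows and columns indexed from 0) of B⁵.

Characteristic polynomial: λ^2 - λ - 2 = (λ - 2)(λ + 1), so the eigenvalues are -1, 2.
λ=2: eigenvector (-2, 1).
λ=-1: eigenvector (3, -1).
P = [[-2, 3], [1, -1]], D = diag(2, -1), P⁻¹ = [[1, 3], [1, 2]].
B⁵ = P·diag(32, -1)·P⁻¹ = [[-67, -198], [33, 98]].
The requested entry is 33.

33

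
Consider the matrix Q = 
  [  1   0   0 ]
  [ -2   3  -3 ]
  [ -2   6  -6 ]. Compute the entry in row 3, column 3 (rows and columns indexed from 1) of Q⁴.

Characteristic polynomial: r^3 + 2r^2 - 3r = r(r - 1)(r + 3), so the eigenvalues are -3, 0, 1.
r=-3: eigenvector (0, -1, -2).
r=1: eigenvector (1, -2, -2).
r=0: eigenvector (0, 1, 1).
P = [[0, 1, 0], [-1, -2, 1], [-2, -2, 1]], D = diag(-3, 1, 0), P⁻¹ = [[0, 1, -1], [1, 0, 0], [2, 2, -1]].
Q⁴ = P·diag(81, 1, 0)·P⁻¹ = [[1, 0, 0], [-2, -81, 81], [-2, -162, 162]].
The requested entry is 162.

162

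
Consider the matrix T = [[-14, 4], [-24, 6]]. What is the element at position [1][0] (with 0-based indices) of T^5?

Characteristic polynomial: s^2 + 8s + 12 = (s + 2)(s + 6), so the eigenvalues are -6, -2.
s=-6: eigenvector (-1, -2).
s=-2: eigenvector (1, 3).
P = [[-1, 1], [-2, 3]], D = diag(-6, -2), P⁻¹ = [[-3, 1], [-2, 1]].
T⁵ = P·diag(-7776, -32)·P⁻¹ = [[-23264, 7744], [-46464, 15456]].
The requested entry is -46464.

-46464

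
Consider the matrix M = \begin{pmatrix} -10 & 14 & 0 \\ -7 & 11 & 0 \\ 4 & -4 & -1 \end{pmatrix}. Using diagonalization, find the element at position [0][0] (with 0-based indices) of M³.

-118

Characteristic polynomial: λ^3 - 13λ - 12 = (λ - 4)(λ + 1)(λ + 3), so the eigenvalues are -3, -1, 4.
λ=4: eigenvector (-1, -1, 0).
λ=-1: eigenvector (0, 0, 1).
λ=-3: eigenvector (2, 1, -2).
P = [[-1, 0, 2], [-1, 0, 1], [0, 1, -2]], D = diag(4, -1, -3), P⁻¹ = [[1, -2, 0], [2, -2, 1], [1, -1, 0]].
M³ = P·diag(64, -1, -27)·P⁻¹ = [[-118, 182, 0], [-91, 155, 0], [52, -52, -1]].
The requested entry is -118.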